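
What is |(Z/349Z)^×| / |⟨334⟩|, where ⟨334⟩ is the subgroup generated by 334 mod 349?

2

The order of 334 must divide φ(349) = 349 − 1 = 348 = 2^2 · 3 · 29.
Divisors of 348: 1, 2, 3, 4, 6, 12, 29, 58, 87, 116, 174, 348.
Check 334^d mod 349 for each divisor in increasing order:
334^1 ≡ 334
334^2 ≡ 225
334^3 ≡ 115
334^4 ≡ 20
334^6 ≡ 312
334^12 ≡ 322
334^29 ≡ 123
334^58 ≡ 122
334^87 ≡ 348
334^116 ≡ 226
334^174 ≡ 1
The order of 334 is 174, so the subgroup it generates has 174 elements.
[(Z/349Z)^× : ⟨334⟩] = 348/174 = 2.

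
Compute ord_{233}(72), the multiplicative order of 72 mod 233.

ord(72) | φ(233) = 233 − 1 = 232 = 2^3 · 29.
Divisors of 232: 1, 2, 4, 8, 29, 58, 116, 232.
Evaluate successive powers at the divisors of 232:
72^1 ≡ 72
72^2 ≡ 58
72^4 ≡ 102
72^8 ≡ 152
72^29 ≡ 144
72^58 ≡ 232
72^116 ≡ 1
The smallest such exponent is 116, so the order of 72 is 116.

116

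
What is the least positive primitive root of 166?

5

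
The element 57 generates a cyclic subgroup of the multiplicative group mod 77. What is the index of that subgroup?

6

Since 57 ∈ (Z/77Z)^×, its order divides φ(77) = φ(7·11) = (7−1)·(11−1) = 6·10 = 60 = 2^2 · 3 · 5.
Divisors of 60: 1, 2, 3, 4, 5, 6, 10, 12, 15, 20, 30, 60.
Test each divisor d:
57^1 ≡ 57 (mod 77)
57^2 ≡ 15 (mod 77)
57^3 ≡ 8 (mod 77)
57^4 ≡ 71 (mod 77)
57^5 ≡ 43 (mod 77)
57^6 ≡ 64 (mod 77)
57^10 ≡ 1 (mod 77) ✓
So ord_77(57) = 10, hence |⟨57⟩| = 10.
The index is φ(77) / ord(57) = 60 / 10 = 6.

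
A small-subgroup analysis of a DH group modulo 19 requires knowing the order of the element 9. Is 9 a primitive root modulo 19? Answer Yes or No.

No

φ(19) = 19 − 1 = 18 = 2 · 3^2.
9 is a primitive root mod 19 iff 9^(φ(19)/q) ≢ 1 for every prime q | φ(19), i.e. q ∈ {2, 3}.
9^9 ≡ 1 (mod 19)  [q = 2: ≡ 1 ✗]
9^6 ≡ 11 (mod 19)  [q = 3: ≢ 1 ✓]
Since 9^9 ≡ 1, the order of 9 divides 9 < 18, so 9 is not a primitive root.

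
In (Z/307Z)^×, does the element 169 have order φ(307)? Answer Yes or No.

No

φ(307) = 307 − 1 = 306 = 2 · 3^2 · 17.
It suffices to check that the order of 169 is not a proper divisor of 306: compute 169^(306/q) for q ∈ {2, 3, 17}.
169^153 ≡ 1 (mod 307)  [q = 2: ≡ 1 ✗]
169^102 ≡ 17 (mod 307)  [q = 3: ≢ 1 ✓]
169^18 ≡ 304 (mod 307)  [q = 17: ≢ 1 ✓]
169^153 ≡ 1 shows ord(169) | 153, strictly less than φ(307); not a primitive root.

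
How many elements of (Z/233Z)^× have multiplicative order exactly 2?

1

φ(233) = 233 − 1 = 232 = 2^3 · 29.
In a cyclic group of order 232, there are φ(d) elements of order d for each divisor d of 232, and zero for non-divisors.
2 | 232, and φ(2) = 2 − 1 = 1.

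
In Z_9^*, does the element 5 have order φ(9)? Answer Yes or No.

Yes

φ(9) = φ(3^2) = 3·(3−1) = 6 = 2 · 3.
An element g generates (Z/9Z)^× iff g^(6/q) ≢ 1 (mod 9) for each prime q ∈ {2, 3}.
5^3 ≡ 8 (mod 9)  [q = 2: ≢ 1 ✓]
5^2 ≡ 7 (mod 9)  [q = 3: ≢ 1 ✓]
Every test exponent gives a nontrivial residue, hence 5 generates the full group.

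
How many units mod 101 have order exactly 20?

φ(101) = 101 − 1 = 100 = 2^2 · 5^2.
(Z/101Z)^× is cyclic (|G| = 100); a cyclic group of order m has exactly φ(d) elements of each order d | m, and none otherwise.
20 = 2^2 · 5 divides 100, and φ(20) = 8.

8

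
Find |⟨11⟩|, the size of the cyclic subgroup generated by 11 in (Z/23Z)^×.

22

Since 11 ∈ (Z/23Z)^×, its order divides φ(23) = 23 − 1 = 22 = 2 · 11.
Divisors of 22: 1, 2, 11, 22.
Evaluate successive powers at the divisors of 22:
11^1 ≡ 11 (mod 23)
11^2 ≡ 6 (mod 23)
11^11 ≡ 22 (mod 23)
11^22 ≡ 1 (mod 23) ✓
Therefore the multiplicative order of 11 modulo 23 is 22.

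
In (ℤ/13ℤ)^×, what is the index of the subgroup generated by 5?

3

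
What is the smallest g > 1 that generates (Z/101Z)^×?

2

φ(101) = 101 − 1 = 100 = 2^2 · 5^2.
g is a primitive root iff g^(100/q) ≢ 1 (mod 101) for each prime q ∈ {2, 5}.
g = 2: 2^50 ≡ 100; 2^20 ≡ 95 — none is 1, so 2 is a primitive root.
So 2 is the smallest generator of (Z/101Z)^×.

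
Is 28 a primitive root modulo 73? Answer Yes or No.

φ(73) = 73 − 1 = 72 = 2^3 · 3^2.
28 is a primitive root mod 73 iff 28^(φ(73)/q) ≢ 1 for every prime q | φ(73), i.e. q ∈ {2, 3}.
28^36 ≡ 72 (mod 73)  [q = 2: ≢ 1 ✓]
28^24 ≡ 8 (mod 73)  [q = 3: ≢ 1 ✓]
All checks pass, so 28 has order 72 and is a primitive root modulo 73.

Yes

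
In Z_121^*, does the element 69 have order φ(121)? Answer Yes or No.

φ(121) = φ(11^2) = 11·(11−1) = 110 = 2 · 5 · 11.
An element g generates (Z/121Z)^× iff g^(110/q) ≢ 1 (mod 121) for each prime q ∈ {2, 5, 11}.
69^55 ≡ 1 (mod 121)  [q = 2: ≡ 1 ✗]
69^22 ≡ 9 (mod 121)  [q = 5: ≢ 1 ✓]
69^10 ≡ 100 (mod 121)  [q = 11: ≢ 1 ✓]
The check at q = 2 fails, so 69 generates a proper subgroup.

No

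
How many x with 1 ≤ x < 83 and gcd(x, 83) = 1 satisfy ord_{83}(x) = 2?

1

φ(83) = 83 − 1 = 82 = 2 · 41.
Since (Z/83Z)^× is cyclic of order 82, the number of elements of order d is φ(d) when d | 82 and 0 otherwise.
2 | 82, and φ(2) = 2 − 1 = 1.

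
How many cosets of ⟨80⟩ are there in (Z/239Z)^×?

The order of 80 must divide φ(239) = 239 − 1 = 238 = 2 · 7 · 17.
Divisors of 238: 1, 2, 7, 14, 17, 34, 119, 238.
Test each divisor d:
80^1 ≡ 80 (mod 239)
80^2 ≡ 186 (mod 239)
80^7 ≡ 166 (mod 239)
80^14 ≡ 71 (mod 239)
80^17 ≡ 100 (mod 239)
80^34 ≡ 201 (mod 239)
80^119 ≡ 1 (mod 239) ✓
The order of 80 is 119, so the subgroup it generates has 119 elements.
The index is φ(239) / ord(80) = 238 / 119 = 2.

2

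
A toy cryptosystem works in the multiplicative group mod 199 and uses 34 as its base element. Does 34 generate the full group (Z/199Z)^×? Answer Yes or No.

Yes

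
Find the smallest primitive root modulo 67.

φ(67) = 67 − 1 = 66 = 2 · 3 · 11.
Test candidates g = 2, 3, … against the prime factors q ∈ {2, 3, 11} of φ(67): g is a generator iff g^(66/q) ≢ 1 for every such q.
g = 2: 2^33 ≡ 66; 2^22 ≡ 37; 2^6 ≡ 64 — none is 1, so 2 is a primitive root.
So 2 is the smallest generator of (Z/67Z)^×.

2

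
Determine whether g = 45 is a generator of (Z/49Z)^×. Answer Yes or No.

φ(49) = φ(7^2) = 7·(7−1) = 42 = 2 · 3 · 7.
It suffices to check that the order of 45 is not a proper divisor of 42: compute 45^(42/q) for q ∈ {2, 3, 7}.
45^21 ≡ 48 (mod 49)  [q = 2: ≢ 1 ✓]
45^14 ≡ 30 (mod 49)  [q = 3: ≢ 1 ✓]
45^6 ≡ 29 (mod 49)  [q = 7: ≢ 1 ✓]
Every test exponent gives a nontrivial residue, hence 45 generates the full group.

Yes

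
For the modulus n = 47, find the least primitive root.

5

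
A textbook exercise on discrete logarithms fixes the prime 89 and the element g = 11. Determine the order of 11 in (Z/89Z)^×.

22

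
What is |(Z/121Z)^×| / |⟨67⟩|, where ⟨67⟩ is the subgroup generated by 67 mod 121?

ord(67) | φ(121) = φ(11^2) = 11·(11−1) = 110 = 2 · 5 · 11.
Divisors of 110: 1, 2, 5, 10, 11, 22, 55, 110.
Test each divisor d:
67^1 ≡ 67 (mod 121)
67^2 ≡ 12 (mod 121)
67^5 ≡ 89 (mod 121)
67^10 ≡ 56 (mod 121)
67^11 ≡ 1 (mod 121) ✓
So ord_121(67) = 11, hence |⟨67⟩| = 11.
Index = |(Z/121Z)^×| / |⟨67⟩| = 110 / 11 = 10.

10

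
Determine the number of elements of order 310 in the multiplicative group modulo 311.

120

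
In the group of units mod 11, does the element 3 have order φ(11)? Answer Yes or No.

φ(11) = 11 − 1 = 10 = 2 · 5.
It suffices to check that the order of 3 is not a proper divisor of 10: compute 3^(10/q) for q ∈ {2, 5}.
3^5 ≡ 1 (mod 11)  [q = 2: ≡ 1 ✗]
3^2 ≡ 9 (mod 11)  [q = 5: ≢ 1 ✓]
The check at q = 2 fails, so 3 generates a proper subgroup.

No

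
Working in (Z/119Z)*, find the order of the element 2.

Since 2 ∈ (Z/119Z)^×, its order divides φ(119) = φ(7·17) = (7−1)·(17−1) = 6·16 = 96 = 2^5 · 3.
Divisors of 96: 1, 2, 3, 4, 6, 8, 12, 16, 24, 32, 48, 96.
Test each divisor d:
2^1 ≡ 2 (mod 119)
2^2 ≡ 4 (mod 119)
2^3 ≡ 8 (mod 119)
2^4 ≡ 16 (mod 119)
2^6 ≡ 64 (mod 119)
2^8 ≡ 18 (mod 119)
2^12 ≡ 50 (mod 119)
2^16 ≡ 86 (mod 119)
2^24 ≡ 1 (mod 119) ✓
So ord_119(2) = 24.

24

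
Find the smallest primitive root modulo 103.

φ(103) = 103 − 1 = 102 = 2 · 3 · 17.
Test candidates g = 2, 3, … against the prime factors q ∈ {2, 3, 17} of φ(103): g is a generator iff g^(102/q) ≢ 1 for every such q.
g = 2: 2^51 ≡ 1 — hits 1, so not a primitive root.
g = 3: 3^51 ≡ 102; 3^34 ≡ 1 — hits 1, so not a primitive root.
g = 4: 4^51 ≡ 1 — hits 1, so not a primitive root.
g = 5: 5^51 ≡ 102; 5^34 ≡ 56; 5^6 ≡ 72 — none is 1, so 5 is a primitive root.
Hence the least primitive root of 103 is 5.

5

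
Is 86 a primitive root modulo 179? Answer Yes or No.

Yes

φ(179) = 179 − 1 = 178 = 2 · 89.
86 is a primitive root mod 179 iff 86^(φ(179)/q) ≢ 1 for every prime q | φ(179), i.e. q ∈ {2, 89}.
86^89 ≡ 178 (mod 179)  [q = 2: ≢ 1 ✓]
86^2 ≡ 57 (mod 179)  [q = 89: ≢ 1 ✓]
All checks pass, so 86 has order 178 and is a primitive root modulo 179.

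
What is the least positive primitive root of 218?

φ(218) = φ(2)·φ(109) = 1·108 = 108 = 2^2 · 3^3.
Test candidates g = 2, 3, … against the prime factors q ∈ {2, 3} of φ(218): g is a generator iff g^(108/q) ≢ 1 for every such q.
g = 2: gcd(2, 218) = 2 > 1, not a unit — skip.
g = 3: 3^54 ≡ 1 — hits 1, so not a primitive root.
g = 4: gcd(4, 218) = 2 > 1, not a unit — skip.
g = 5: 5^54 ≡ 1 — hits 1, so not a primitive root.
g = 6: gcd(6, 218) = 2 > 1, not a unit — skip.
g = 7: 7^54 ≡ 1 — hits 1, so not a primitive root.
g = 8: gcd(8, 218) = 2 > 1, not a unit — skip.
g = 9: 9^54 ≡ 1 — hits 1, so not a primitive root.
g = 10: gcd(10, 218) = 2 > 1, not a unit — skip.
g = 11: 11^54 ≡ 217; 11^36 ≡ 45 — none is 1, so 11 is a primitive root.
The smallest primitive root modulo 218 is 11.

11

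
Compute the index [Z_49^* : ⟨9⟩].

2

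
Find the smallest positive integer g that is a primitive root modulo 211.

2

φ(211) = 211 − 1 = 210 = 2 · 3 · 5 · 7.
Test candidates g = 2, 3, … against the prime factors q ∈ {2, 3, 5, 7} of φ(211): g is a generator iff g^(210/q) ≢ 1 for every such q.
g = 2: 2^105 ≡ 210; 2^70 ≡ 196; 2^42 ≡ 107; 2^30 ≡ 171 — none is 1, so 2 is a primitive root.
The smallest primitive root modulo 211 is 2.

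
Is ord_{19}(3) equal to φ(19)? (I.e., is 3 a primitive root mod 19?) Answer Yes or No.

Yes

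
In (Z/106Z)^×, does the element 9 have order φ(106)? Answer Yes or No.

φ(106) = φ(2)·φ(53) = 1·52 = 52 = 2^2 · 13.
An element g generates (Z/106Z)^× iff g^(52/q) ≢ 1 (mod 106) for each prime q ∈ {2, 13}.
9^26 ≡ 1 (mod 106)  [q = 2: ≡ 1 ✗]
9^4 ≡ 95 (mod 106)  [q = 13: ≢ 1 ✓]
9^26 ≡ 1 shows ord(9) | 26, strictly less than φ(106); not a primitive root.

No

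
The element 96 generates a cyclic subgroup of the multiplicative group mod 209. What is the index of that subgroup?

18

By Lagrange's theorem, ord_209(96) divides φ(209) = φ(11·19) = (11−1)·(19−1) = 10·18 = 180 = 2^2 · 3^2 · 5.
Divisors of 180: 1, 2, 3, 4, 5, 6, 9, 10, 12, 15, 18, 20, 30, 36, 45, 60, 90, 180.
Test each divisor d:
96^1 ≡ 96 (mod 209)
96^2 ≡ 20 (mod 209)
96^3 ≡ 39 (mod 209)
96^4 ≡ 191 (mod 209)
96^5 ≡ 153 (mod 209)
96^6 ≡ 58 (mod 209)
96^9 ≡ 172 (mod 209)
96^10 ≡ 1 (mod 209) ✓
Thus |⟨96⟩| = ord(96) = 10.
Index = |(Z/209Z)^×| / |⟨96⟩| = 180 / 10 = 18.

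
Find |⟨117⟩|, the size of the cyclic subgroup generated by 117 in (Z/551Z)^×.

18

The order of 117 must divide φ(551) = φ(19·29) = (19−1)·(29−1) = 18·28 = 504 = 2^3 · 3^2 · 7.
Divisors of 504: 1, 2, 3, 4, 6, 7, 8, 9, 12, 14, 18, 21, 24, 28, 36, 42, 56, 63, 72, 84, 126, 168, 252, 504.
Test each divisor d:
117^1 ≡ 117
117^2 ≡ 465
117^3 ≡ 407
117^4 ≡ 233
117^6 ≡ 349
117^7 ≡ 59
117^8 ≡ 291
117^9 ≡ 436
117^12 ≡ 30
117^14 ≡ 175
117^18 ≡ 1
The smallest such exponent is 18, so the order of 117 is 18.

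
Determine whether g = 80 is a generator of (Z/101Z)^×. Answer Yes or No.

No

φ(101) = 101 − 1 = 100 = 2^2 · 5^2.
80 is a primitive root mod 101 iff 80^(φ(101)/q) ≢ 1 for every prime q | φ(101), i.e. q ∈ {2, 5}.
80^50 ≡ 1 (mod 101)  [q = 2: ≡ 1 ✗]
80^20 ≡ 87 (mod 101)  [q = 5: ≢ 1 ✓]
80^50 ≡ 1 shows ord(80) | 50, strictly less than φ(101); not a primitive root.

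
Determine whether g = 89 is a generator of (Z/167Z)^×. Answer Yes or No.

φ(167) = 167 − 1 = 166 = 2 · 83.
It suffices to check that the order of 89 is not a proper divisor of 166: compute 89^(166/q) for q ∈ {2, 83}.
89^83 ≡ 1 (mod 167)  [q = 2: ≡ 1 ✗]
89^2 ≡ 72 (mod 167)  [q = 83: ≢ 1 ✓]
Since 89^83 ≡ 1, the order of 89 divides 83 < 166, so 89 is not a primitive root.

No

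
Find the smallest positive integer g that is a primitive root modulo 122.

7

φ(122) = φ(2)·φ(61) = 1·60 = 60 = 2^2 · 3 · 5.
Test candidates g = 2, 3, … against the prime factors q ∈ {2, 3, 5} of φ(122): g is a generator iff g^(60/q) ≢ 1 for every such q.
g = 2: gcd(2, 122) = 2 > 1, not a unit — skip.
g = 3: 3^30 ≡ 1 — hits 1, so not a primitive root.
g = 4: gcd(4, 122) = 2 > 1, not a unit — skip.
g = 5: 5^30 ≡ 1 — hits 1, so not a primitive root.
g = 6: gcd(6, 122) = 2 > 1, not a unit — skip.
g = 7: 7^30 ≡ 121; 7^20 ≡ 47; 7^12 ≡ 95 — none is 1, so 7 is a primitive root.
Hence the least primitive root of 122 is 7.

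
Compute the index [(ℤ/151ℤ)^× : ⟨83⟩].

3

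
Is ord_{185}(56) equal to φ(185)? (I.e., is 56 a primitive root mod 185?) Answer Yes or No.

185 = 5 · 37 is a product of two distinct odd primes, so (Z/185Z)^× ≅ (Z/5Z)^× × (Z/37Z)^× is not cyclic.
No primitive root modulo 185 exists; in particular 56 is not one.

No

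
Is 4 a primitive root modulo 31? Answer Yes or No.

φ(31) = 31 − 1 = 30 = 2 · 3 · 5.
It suffices to check that the order of 4 is not a proper divisor of 30: compute 4^(30/q) for q ∈ {2, 3, 5}.
4^15 ≡ 1 (mod 31)  [q = 2: ≡ 1 ✗]
4^10 ≡ 1 (mod 31)  [q = 3: ≡ 1 ✗]
4^6 ≡ 4 (mod 31)  [q = 5: ≢ 1 ✓]
4^15 ≡ 1 shows ord(4) | 15, strictly less than φ(31); not a primitive root.

No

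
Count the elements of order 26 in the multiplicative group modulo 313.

φ(313) = 313 − 1 = 312 = 2^3 · 3 · 13.
In a cyclic group of order 312, there are φ(d) elements of order d for each divisor d of 312, and zero for non-divisors.
26 = 2 · 13 divides 312, and φ(26) = 12.

12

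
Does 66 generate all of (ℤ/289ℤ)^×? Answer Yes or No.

φ(289) = φ(17^2) = 17·(17−1) = 272 = 2^4 · 17.
Test 66^(272/q) mod 289 for each prime factor q of 272:
66^136 ≡ 1 (mod 289)  [q = 2: ≡ 1 ✗]
66^16 ≡ 256 (mod 289)  [q = 17: ≢ 1 ✓]
66^136 ≡ 1 shows ord(66) | 136, strictly less than φ(289); not a primitive root.

No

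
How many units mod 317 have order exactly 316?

φ(317) = 317 − 1 = 316 = 2^2 · 79.
In a cyclic group of order 316, there are φ(d) elements of order d for each divisor d of 316, and zero for non-divisors.
316 = 2^2 · 79 divides 316, and φ(316) = 156.

156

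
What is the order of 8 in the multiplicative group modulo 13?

4

ord(8) | φ(13) = 13 − 1 = 12 = 2^2 · 3.
Divisors of 12: 1, 2, 3, 4, 6, 12.
Check 8^d mod 13 for each divisor in increasing order:
8^1 ≡ 8 (mod 13)
8^2 ≡ 12 (mod 13)
8^3 ≡ 5 (mod 13)
8^4 ≡ 1 (mod 13) ✓
Hence ord(8) = 4.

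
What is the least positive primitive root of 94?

φ(94) = φ(2)·φ(47) = 1·46 = 46 = 2 · 23.
Test candidates g = 2, 3, … against the prime factors q ∈ {2, 23} of φ(94): g is a generator iff g^(46/q) ≢ 1 for every such q.
g = 2: gcd(2, 94) = 2 > 1, not a unit — skip.
g = 3: 3^23 ≡ 1 — hits 1, so not a primitive root.
g = 4: gcd(4, 94) = 2 > 1, not a unit — skip.
g = 5: 5^23 ≡ 93; 5^2 ≡ 25 — none is 1, so 5 is a primitive root.
So 5 is the smallest generator of (Z/94Z)^×.

5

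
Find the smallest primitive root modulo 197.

2

φ(197) = 197 − 1 = 196 = 2^2 · 7^2.
g is a primitive root iff g^(196/q) ≢ 1 (mod 197) for each prime q ∈ {2, 7}.
g = 2: 2^98 ≡ 196; 2^28 ≡ 104 — none is 1, so 2 is a primitive root.
The smallest primitive root modulo 197 is 2.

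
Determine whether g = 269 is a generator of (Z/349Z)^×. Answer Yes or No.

No

φ(349) = 349 − 1 = 348 = 2^2 · 3 · 29.
It suffices to check that the order of 269 is not a proper divisor of 348: compute 269^(348/q) for q ∈ {2, 3, 29}.
269^174 ≡ 1 (mod 349)  [q = 2: ≡ 1 ✗]
269^116 ≡ 1 (mod 349)  [q = 3: ≡ 1 ✗]
269^12 ≡ 110 (mod 349)  [q = 29: ≢ 1 ✓]
The check at q = 2 fails, so 269 generates a proper subgroup.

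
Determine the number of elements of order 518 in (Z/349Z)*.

0

φ(349) = 349 − 1 = 348 = 2^2 · 3 · 29.
In a cyclic group of order 348, there are φ(d) elements of order d for each divisor d of 348, and zero for non-divisors.
Here 348 is not a multiple of 518, so there are no elements of order 518.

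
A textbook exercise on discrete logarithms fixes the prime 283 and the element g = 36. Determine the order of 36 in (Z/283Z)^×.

141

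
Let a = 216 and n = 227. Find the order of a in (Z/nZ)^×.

226

ord(216) | φ(227) = 227 − 1 = 226 = 2 · 113.
Divisors of 226: 1, 2, 113, 226.
Test each divisor d:
216^1 ≡ 216
216^2 ≡ 121
216^113 ≡ 226
216^226 ≡ 1
The smallest such exponent is 226, so the order of 216 is 226.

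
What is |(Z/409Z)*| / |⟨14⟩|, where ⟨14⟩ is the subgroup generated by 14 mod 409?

3

By Lagrange's theorem, ord_409(14) divides φ(409) = 409 − 1 = 408 = 2^3 · 3 · 17.
Divisors of 408: 1, 2, 3, 4, 6, 8, 12, 17, 24, 34, 51, 68, 102, 136, 204, 408.
Test each divisor d:
14^1 ≡ 14
14^2 ≡ 196
14^3 ≡ 290
14^4 ≡ 379
14^6 ≡ 255
14^8 ≡ 82
14^12 ≡ 403
14^17 ≡ 66
14^24 ≡ 36
14^34 ≡ 266
14^51 ≡ 378
14^68 ≡ 408
14^102 ≡ 143
14^136 ≡ 1
The order of 14 is 136, so the subgroup it generates has 136 elements.
Index = |(Z/409Z)^×| / |⟨14⟩| = 408 / 136 = 3.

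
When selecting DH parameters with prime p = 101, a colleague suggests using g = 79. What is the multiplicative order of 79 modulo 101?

25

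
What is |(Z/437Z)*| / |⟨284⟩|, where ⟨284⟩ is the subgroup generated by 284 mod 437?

18

The order of 284 must divide φ(437) = φ(19·23) = (19−1)·(23−1) = 18·22 = 396 = 2^2 · 3^2 · 11.
Divisors of 396: 1, 2, 3, 4, 6, 9, 11, 12, 18, 22, 33, 36, 44, 66, 99, 132, 198, 396.
Test each divisor d:
284^1 ≡ 284 (mod 437)
284^2 ≡ 248 (mod 437)
284^3 ≡ 75 (mod 437)
284^4 ≡ 324 (mod 437)
284^6 ≡ 381 (mod 437)
284^9 ≡ 170 (mod 437)
284^11 ≡ 208 (mod 437)
284^12 ≡ 77 (mod 437)
284^18 ≡ 58 (mod 437)
284^22 ≡ 1 (mod 437) ✓
Thus |⟨284⟩| = ord(284) = 22.
[(Z/437Z)^× : ⟨284⟩] = 396/22 = 18.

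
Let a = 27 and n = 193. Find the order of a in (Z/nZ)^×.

16

By Lagrange's theorem, ord_193(27) divides φ(193) = 193 − 1 = 192 = 2^6 · 3.
Divisors of 192: 1, 2, 3, 4, 6, 8, 12, 16, 24, 32, 48, 64, 96, 192.
Check 27^d mod 193 for each divisor in increasing order:
27^1 ≡ 27 (mod 193)
27^2 ≡ 150 (mod 193)
27^3 ≡ 190 (mod 193)
27^4 ≡ 112 (mod 193)
27^6 ≡ 9 (mod 193)
27^8 ≡ 192 (mod 193)
27^12 ≡ 81 (mod 193)
27^16 ≡ 1 (mod 193) ✓
Therefore the multiplicative order of 27 modulo 193 is 16.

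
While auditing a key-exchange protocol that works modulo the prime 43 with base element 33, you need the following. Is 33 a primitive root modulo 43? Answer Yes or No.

Yes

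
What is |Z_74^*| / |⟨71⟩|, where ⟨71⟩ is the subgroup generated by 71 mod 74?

ord(71) | φ(74) = φ(2)·φ(37) = 1·36 = 36 = 2^2 · 3^2.
Divisors of 36: 1, 2, 3, 4, 6, 9, 12, 18, 36.
Evaluate successive powers at the divisors of 36:
71^1 ≡ 71
71^2 ≡ 9
71^3 ≡ 47
71^4 ≡ 7
71^6 ≡ 63
71^9 ≡ 1
So ord_74(71) = 9, hence |⟨71⟩| = 9.
[(Z/74Z)^× : ⟨71⟩] = 36/9 = 4.

4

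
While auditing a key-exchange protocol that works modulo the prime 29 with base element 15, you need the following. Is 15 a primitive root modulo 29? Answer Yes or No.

Yes

φ(29) = 29 − 1 = 28 = 2^2 · 7.
15 is a primitive root mod 29 iff 15^(φ(29)/q) ≢ 1 for every prime q | φ(29), i.e. q ∈ {2, 7}.
15^14 ≡ 28 (mod 29)  [q = 2: ≢ 1 ✓]
15^4 ≡ 20 (mod 29)  [q = 7: ≢ 1 ✓]
Every test exponent gives a nontrivial residue, hence 15 generates the full group.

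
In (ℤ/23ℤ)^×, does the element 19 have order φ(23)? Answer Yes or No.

φ(23) = 23 − 1 = 22 = 2 · 11.
19 is a primitive root mod 23 iff 19^(φ(23)/q) ≢ 1 for every prime q | φ(23), i.e. q ∈ {2, 11}.
19^11 ≡ 22 (mod 23)  [q = 2: ≢ 1 ✓]
19^2 ≡ 16 (mod 23)  [q = 11: ≢ 1 ✓]
None equal 1, so ord_23(19) = 22: 19 is a primitive root.

Yes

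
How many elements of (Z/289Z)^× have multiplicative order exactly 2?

φ(289) = φ(17^2) = 17·(17−1) = 272 = 2^4 · 17.
Since (Z/289Z)^× is cyclic of order 272, the number of elements of order d is φ(d) when d | 272 and 0 otherwise.
2 | 272, and φ(2) = 2 − 1 = 1.

1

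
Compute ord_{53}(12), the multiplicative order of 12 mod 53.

ord(12) | φ(53) = 53 − 1 = 52 = 2^2 · 13.
Divisors of 52: 1, 2, 4, 13, 26, 52.
Check 12^d mod 53 for each divisor in increasing order:
12^1 ≡ 12
12^2 ≡ 38
12^4 ≡ 13
12^13 ≡ 23
12^26 ≡ 52
12^52 ≡ 1
Therefore the multiplicative order of 12 modulo 53 is 52.

52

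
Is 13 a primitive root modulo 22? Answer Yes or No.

φ(22) = φ(2)·φ(11) = 1·10 = 10 = 2 · 5.
Test 13^(10/q) mod 22 for each prime factor q of 10:
13^5 ≡ 21 (mod 22)  [q = 2: ≢ 1 ✓]
13^2 ≡ 15 (mod 22)  [q = 5: ≢ 1 ✓]
None equal 1, so ord_22(13) = 10: 13 is a primitive root.

Yes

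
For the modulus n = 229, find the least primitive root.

φ(229) = 229 − 1 = 228 = 2^2 · 3 · 19.
Test candidates g = 2, 3, … against the prime factors q ∈ {2, 3, 19} of φ(229): g is a generator iff g^(228/q) ≢ 1 for every such q.
g = 2: 2^114 ≡ 228; 2^76 ≡ 1 — hits 1, so not a primitive root.
g = 3: 3^114 ≡ 1 — hits 1, so not a primitive root.
g = 4: 4^114 ≡ 1 — hits 1, so not a primitive root.
g = 5: 5^114 ≡ 1 — hits 1, so not a primitive root.
g = 6: 6^114 ≡ 228; 6^76 ≡ 134; 6^12 ≡ 165 — none is 1, so 6 is a primitive root.
The smallest primitive root modulo 229 is 6.

6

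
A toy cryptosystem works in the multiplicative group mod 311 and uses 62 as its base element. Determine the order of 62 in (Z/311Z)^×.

310

Since 62 ∈ (Z/311Z)^×, its order divides φ(311) = 311 − 1 = 310 = 2 · 5 · 31.
Divisors of 310: 1, 2, 5, 10, 31, 62, 155, 310.
Check 62^d mod 311 for each divisor in increasing order:
62^1 ≡ 62 (mod 311)
62^2 ≡ 112 (mod 311)
62^5 ≡ 228 (mod 311)
62^10 ≡ 47 (mod 311)
62^31 ≡ 259 (mod 311)
62^62 ≡ 216 (mod 311)
62^155 ≡ 310 (mod 311)
62^310 ≡ 1 (mod 311) ✓
Therefore the multiplicative order of 62 modulo 311 is 310.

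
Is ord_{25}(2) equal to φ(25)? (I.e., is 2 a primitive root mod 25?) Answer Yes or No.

Yes

φ(25) = φ(5^2) = 5·(5−1) = 20 = 2^2 · 5.
2 is a primitive root mod 25 iff 2^(φ(25)/q) ≢ 1 for every prime q | φ(25), i.e. q ∈ {2, 5}.
2^10 ≡ 24 (mod 25)  [q = 2: ≢ 1 ✓]
2^4 ≡ 16 (mod 25)  [q = 5: ≢ 1 ✓]
All checks pass, so 2 has order 20 and is a primitive root modulo 25.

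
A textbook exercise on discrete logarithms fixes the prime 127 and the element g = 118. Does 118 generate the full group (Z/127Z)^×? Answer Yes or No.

Yes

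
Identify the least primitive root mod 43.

3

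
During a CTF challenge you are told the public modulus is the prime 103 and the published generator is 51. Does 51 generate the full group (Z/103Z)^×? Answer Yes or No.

Yes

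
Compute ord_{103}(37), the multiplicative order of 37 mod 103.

34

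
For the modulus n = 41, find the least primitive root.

6

φ(41) = 41 − 1 = 40 = 2^3 · 5.
Test candidates g = 2, 3, … against the prime factors q ∈ {2, 5} of φ(41): g is a generator iff g^(40/q) ≢ 1 for every such q.
g = 2: 2^20 ≡ 1 — hits 1, so not a primitive root.
g = 3: 3^20 ≡ 40; 3^8 ≡ 1 — hits 1, so not a primitive root.
g = 4: 4^20 ≡ 1 — hits 1, so not a primitive root.
g = 5: 5^20 ≡ 1 — hits 1, so not a primitive root.
g = 6: 6^20 ≡ 40; 6^8 ≡ 10 — none is 1, so 6 is a primitive root.
Hence the least primitive root of 41 is 6.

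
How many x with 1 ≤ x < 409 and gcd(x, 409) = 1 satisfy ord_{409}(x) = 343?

φ(409) = 409 − 1 = 408 = 2^3 · 3 · 17.
In a cyclic group of order 408, there are φ(d) elements of order d for each divisor d of 408, and zero for non-divisors.
Here 408 is not a multiple of 343, so there are no elements of order 343.

0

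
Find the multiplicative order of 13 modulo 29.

14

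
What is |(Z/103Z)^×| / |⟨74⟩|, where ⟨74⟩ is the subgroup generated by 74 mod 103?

1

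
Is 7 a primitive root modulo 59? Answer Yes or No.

φ(59) = 59 − 1 = 58 = 2 · 29.
An element g generates (Z/59Z)^× iff g^(58/q) ≢ 1 (mod 59) for each prime q ∈ {2, 29}.
7^29 ≡ 1 (mod 59)  [q = 2: ≡ 1 ✗]
7^2 ≡ 49 (mod 59)  [q = 29: ≢ 1 ✓]
The check at q = 2 fails, so 7 generates a proper subgroup.

No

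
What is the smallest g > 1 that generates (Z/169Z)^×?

2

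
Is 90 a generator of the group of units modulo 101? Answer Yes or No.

φ(101) = 101 − 1 = 100 = 2^2 · 5^2.
90 is a primitive root mod 101 iff 90^(φ(101)/q) ≢ 1 for every prime q | φ(101), i.e. q ∈ {2, 5}.
90^50 ≡ 100 (mod 101)  [q = 2: ≢ 1 ✓]
90^20 ≡ 87 (mod 101)  [q = 5: ≢ 1 ✓]
Every test exponent gives a nontrivial residue, hence 90 generates the full group.

Yes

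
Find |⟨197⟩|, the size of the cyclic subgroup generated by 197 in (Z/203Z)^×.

7

The order of 197 must divide φ(203) = φ(7·29) = (7−1)·(29−1) = 6·28 = 168 = 2^3 · 3 · 7.
Divisors of 168: 1, 2, 3, 4, 6, 7, 8, 12, 14, 21, 24, 28, 42, 56, 84, 168.
Evaluate successive powers at the divisors of 168:
197^1 ≡ 197
197^2 ≡ 36
197^3 ≡ 190
197^4 ≡ 78
197^6 ≡ 169
197^7 ≡ 1
Hence ord(197) = 7.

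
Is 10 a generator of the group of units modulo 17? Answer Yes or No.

Yes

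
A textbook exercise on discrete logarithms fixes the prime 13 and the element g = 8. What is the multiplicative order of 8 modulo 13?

By Lagrange's theorem, ord_13(8) divides φ(13) = 13 − 1 = 12 = 2^2 · 3.
Divisors of 12: 1, 2, 3, 4, 6, 12.
Test each divisor d:
8^1 ≡ 8
8^2 ≡ 12
8^3 ≡ 5
8^4 ≡ 1
So ord_13(8) = 4.

4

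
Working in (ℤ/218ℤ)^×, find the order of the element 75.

ord(75) | φ(218) = φ(2)·φ(109) = 1·108 = 108 = 2^2 · 3^3.
Divisors of 108: 1, 2, 3, 4, 6, 9, 12, 18, 27, 36, 54, 108.
Evaluate successive powers at the divisors of 108:
75^1 ≡ 75 (mod 218)
75^2 ≡ 175 (mod 218)
75^3 ≡ 45 (mod 218)
75^4 ≡ 105 (mod 218)
75^6 ≡ 63 (mod 218)
75^9 ≡ 1 (mod 218) ✓
Hence ord(75) = 9.

9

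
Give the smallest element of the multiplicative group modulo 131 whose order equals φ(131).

φ(131) = 131 − 1 = 130 = 2 · 5 · 13.
g is a primitive root iff g^(130/q) ≢ 1 (mod 131) for each prime q ∈ {2, 5, 13}.
g = 2: 2^65 ≡ 130; 2^26 ≡ 53; 2^10 ≡ 107 — none is 1, so 2 is a primitive root.
Hence the least primitive root of 131 is 2.

2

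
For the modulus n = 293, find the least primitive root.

2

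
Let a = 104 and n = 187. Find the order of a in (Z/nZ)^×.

40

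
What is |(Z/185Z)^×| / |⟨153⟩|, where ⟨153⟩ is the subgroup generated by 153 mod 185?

By Lagrange's theorem, ord_185(153) divides φ(185) = φ(5·37) = (5−1)·(37−1) = 4·36 = 144 = 2^4 · 3^2.
Divisors of 144: 1, 2, 3, 4, 6, 8, 9, 12, 16, 18, 24, 36, 48, 72, 144.
Test each divisor d:
153^1 ≡ 153 (mod 185)
153^2 ≡ 99 (mod 185)
153^3 ≡ 162 (mod 185)
153^4 ≡ 181 (mod 185)
153^6 ≡ 159 (mod 185)
153^8 ≡ 16 (mod 185)
153^9 ≡ 43 (mod 185)
153^12 ≡ 121 (mod 185)
153^16 ≡ 71 (mod 185)
153^18 ≡ 184 (mod 185)
153^24 ≡ 26 (mod 185)
153^36 ≡ 1 (mod 185) ✓
Thus |⟨153⟩| = ord(153) = 36.
The index is φ(185) / ord(153) = 144 / 36 = 4.

4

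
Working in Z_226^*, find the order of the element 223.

Since 223 ∈ (Z/226Z)^×, its order divides φ(226) = φ(2)·φ(113) = 1·112 = 112 = 2^4 · 7.
Divisors of 112: 1, 2, 4, 7, 8, 14, 16, 28, 56, 112.
Check 223^d mod 226 for each divisor in increasing order:
223^1 ≡ 223 (mod 226)
223^2 ≡ 9 (mod 226)
223^4 ≡ 81 (mod 226)
223^7 ≡ 73 (mod 226)
223^8 ≡ 7 (mod 226)
223^14 ≡ 131 (mod 226)
223^16 ≡ 49 (mod 226)
223^28 ≡ 211 (mod 226)
223^56 ≡ 225 (mod 226)
223^112 ≡ 1 (mod 226) ✓
Therefore the multiplicative order of 223 modulo 226 is 112.

112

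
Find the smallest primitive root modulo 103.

5

φ(103) = 103 − 1 = 102 = 2 · 3 · 17.
g is a primitive root iff g^(102/q) ≢ 1 (mod 103) for each prime q ∈ {2, 3, 17}.
g = 2: 2^51 ≡ 1 — hits 1, so not a primitive root.
g = 3: 3^51 ≡ 102; 3^34 ≡ 1 — hits 1, so not a primitive root.
g = 4: 4^51 ≡ 1 — hits 1, so not a primitive root.
g = 5: 5^51 ≡ 102; 5^34 ≡ 56; 5^6 ≡ 72 — none is 1, so 5 is a primitive root.
So 5 is the smallest generator of (Z/103Z)^×.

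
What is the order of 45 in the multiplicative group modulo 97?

The order of 45 must divide φ(97) = 97 − 1 = 96 = 2^5 · 3.
Divisors of 96: 1, 2, 3, 4, 6, 8, 12, 16, 24, 32, 48, 96.
Check 45^d mod 97 for each divisor in increasing order:
45^1 ≡ 45 (mod 97)
45^2 ≡ 85 (mod 97)
45^3 ≡ 42 (mod 97)
45^4 ≡ 47 (mod 97)
45^6 ≡ 18 (mod 97)
45^8 ≡ 75 (mod 97)
45^12 ≡ 33 (mod 97)
45^16 ≡ 96 (mod 97)
45^24 ≡ 22 (mod 97)
45^32 ≡ 1 (mod 97) ✓
The smallest such exponent is 32, so the order of 45 is 32.

32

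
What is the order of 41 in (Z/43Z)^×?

Since 41 ∈ (Z/43Z)^×, its order divides φ(43) = 43 − 1 = 42 = 2 · 3 · 7.
Divisors of 42: 1, 2, 3, 6, 7, 14, 21, 42.
Evaluate successive powers at the divisors of 42:
41^1 ≡ 41
41^2 ≡ 4
41^3 ≡ 35
41^6 ≡ 21
41^7 ≡ 1
Therefore the multiplicative order of 41 modulo 43 is 7.

7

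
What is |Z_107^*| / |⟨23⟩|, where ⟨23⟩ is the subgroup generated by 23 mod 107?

The order of 23 must divide φ(107) = 107 − 1 = 106 = 2 · 53.
Divisors of 106: 1, 2, 53, 106.
Test each divisor d:
23^1 ≡ 23
23^2 ≡ 101
23^53 ≡ 1
Thus |⟨23⟩| = ord(23) = 53.
[(Z/107Z)^× : ⟨23⟩] = 106/53 = 2.

2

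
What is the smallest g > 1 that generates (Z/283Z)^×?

φ(283) = 283 − 1 = 282 = 2 · 3 · 47.
Test candidates g = 2, 3, … against the prime factors q ∈ {2, 3, 47} of φ(283): g is a generator iff g^(282/q) ≢ 1 for every such q.
g = 2: 2^141 ≡ 282; 2^94 ≡ 1 — hits 1, so not a primitive root.
g = 3: 3^141 ≡ 282; 3^94 ≡ 238; 3^6 ≡ 163 — none is 1, so 3 is a primitive root.
So 3 is the smallest generator of (Z/283Z)^×.

3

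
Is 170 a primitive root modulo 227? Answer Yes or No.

φ(227) = 227 − 1 = 226 = 2 · 113.
Test 170^(226/q) mod 227 for each prime factor q of 226:
170^113 ≡ 226 (mod 227)  [q = 2: ≢ 1 ✓]
170^2 ≡ 71 (mod 227)  [q = 113: ≢ 1 ✓]
All checks pass, so 170 has order 226 and is a primitive root modulo 227.

Yes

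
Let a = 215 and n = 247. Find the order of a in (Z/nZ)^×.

36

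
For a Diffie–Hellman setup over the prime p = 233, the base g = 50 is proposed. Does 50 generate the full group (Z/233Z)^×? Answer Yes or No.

No

φ(233) = 233 − 1 = 232 = 2^3 · 29.
An element g generates (Z/233Z)^× iff g^(232/q) ≢ 1 (mod 233) for each prime q ∈ {2, 29}.
50^116 ≡ 1 (mod 233)  [q = 2: ≡ 1 ✗]
50^8 ≡ 64 (mod 233)  [q = 29: ≢ 1 ✓]
Since 50^116 ≡ 1, the order of 50 divides 116 < 232, so 50 is not a primitive root.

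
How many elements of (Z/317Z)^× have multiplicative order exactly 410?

φ(317) = 317 − 1 = 316 = 2^2 · 79.
(Z/317Z)^× is cyclic (|G| = 316); a cyclic group of order m has exactly φ(d) elements of each order d | m, and none otherwise.
Since 410 ∤ 316, the count is 0.

0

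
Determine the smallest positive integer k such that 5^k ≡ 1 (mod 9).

6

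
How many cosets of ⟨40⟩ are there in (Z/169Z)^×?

12

Since 40 ∈ (Z/169Z)^×, its order divides φ(169) = φ(13^2) = 13·(13−1) = 156 = 2^2 · 3 · 13.
Divisors of 156: 1, 2, 3, 4, 6, 12, 13, 26, 39, 52, 78, 156.
Check 40^d mod 169 for each divisor in increasing order:
40^1 ≡ 40
40^2 ≡ 79
40^3 ≡ 118
40^4 ≡ 157
40^6 ≡ 66
40^12 ≡ 131
40^13 ≡ 1
So ord_169(40) = 13, hence |⟨40⟩| = 13.
Index = |(Z/169Z)^×| / |⟨40⟩| = 156 / 13 = 12.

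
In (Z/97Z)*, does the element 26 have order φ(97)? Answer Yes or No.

Yes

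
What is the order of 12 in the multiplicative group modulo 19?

6

The order of 12 must divide φ(19) = 19 − 1 = 18 = 2 · 3^2.
Divisors of 18: 1, 2, 3, 6, 9, 18.
Evaluate successive powers at the divisors of 18:
12^1 ≡ 12 (mod 19)
12^2 ≡ 11 (mod 19)
12^3 ≡ 18 (mod 19)
12^6 ≡ 1 (mod 19) ✓
Hence ord(12) = 6.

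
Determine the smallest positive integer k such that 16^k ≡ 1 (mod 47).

ord(16) | φ(47) = 47 − 1 = 46 = 2 · 23.
Divisors of 46: 1, 2, 23, 46.
Compute 16^d (mod 47) for the divisors d until we hit 1:
16^1 ≡ 16 (mod 47)
16^2 ≡ 21 (mod 47)
16^23 ≡ 1 (mod 47) ✓
So ord_47(16) = 23.

23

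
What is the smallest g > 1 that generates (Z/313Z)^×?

φ(313) = 313 − 1 = 312 = 2^3 · 3 · 13.
Test candidates g = 2, 3, … against the prime factors q ∈ {2, 3, 13} of φ(313): g is a generator iff g^(312/q) ≢ 1 for every such q.
g = 2: 2^156 ≡ 1 — hits 1, so not a primitive root.
g = 3: 3^156 ≡ 1 — hits 1, so not a primitive root.
g = 4: 4^156 ≡ 1 — hits 1, so not a primitive root.
g = 5: 5^156 ≡ 312; 5^104 ≡ 1 — hits 1, so not a primitive root.
g = 6: 6^156 ≡ 1 — hits 1, so not a primitive root.
g = 7: 7^156 ≡ 312; 7^104 ≡ 1 — hits 1, so not a primitive root.
g = 8: 8^156 ≡ 1 — hits 1, so not a primitive root.
g = 9: 9^156 ≡ 1 — hits 1, so not a primitive root.
g = 10: 10^156 ≡ 312; 10^104 ≡ 214; 10^24 ≡ 103 — none is 1, so 10 is a primitive root.
The smallest primitive root modulo 313 is 10.

10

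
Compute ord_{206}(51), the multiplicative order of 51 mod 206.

102

Since 51 ∈ (Z/206Z)^×, its order divides φ(206) = φ(2)·φ(103) = 1·102 = 102 = 2 · 3 · 17.
Divisors of 102: 1, 2, 3, 6, 17, 34, 51, 102.
Test each divisor d:
51^1 ≡ 51 (mod 206)
51^2 ≡ 129 (mod 206)
51^3 ≡ 193 (mod 206)
51^6 ≡ 169 (mod 206)
51^17 ≡ 57 (mod 206)
51^34 ≡ 159 (mod 206)
51^51 ≡ 205 (mod 206)
51^102 ≡ 1 (mod 206) ✓
Therefore the multiplicative order of 51 modulo 206 is 102.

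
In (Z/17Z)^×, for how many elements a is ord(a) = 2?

φ(17) = 17 − 1 = 16 = 2^4.
In a cyclic group of order 16, there are φ(d) elements of order d for each divisor d of 16, and zero for non-divisors.
2 | 16, and φ(2) = 2 − 1 = 1.

1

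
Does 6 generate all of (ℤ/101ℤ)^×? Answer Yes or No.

φ(101) = 101 − 1 = 100 = 2^2 · 5^2.
An element g generates (Z/101Z)^× iff g^(100/q) ≢ 1 (mod 101) for each prime q ∈ {2, 5}.
6^50 ≡ 1 (mod 101)  [q = 2: ≡ 1 ✗]
6^20 ≡ 1 (mod 101)  [q = 5: ≡ 1 ✗]
The check at q = 2 fails, so 6 generates a proper subgroup.

No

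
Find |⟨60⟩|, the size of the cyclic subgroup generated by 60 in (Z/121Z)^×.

55

The order of 60 must divide φ(121) = φ(11^2) = 11·(11−1) = 110 = 2 · 5 · 11.
Divisors of 110: 1, 2, 5, 10, 11, 22, 55, 110.
Test each divisor d:
60^1 ≡ 60 (mod 121)
60^2 ≡ 91 (mod 121)
60^5 ≡ 34 (mod 121)
60^10 ≡ 67 (mod 121)
60^11 ≡ 27 (mod 121)
60^22 ≡ 3 (mod 121)
60^55 ≡ 1 (mod 121) ✓
Therefore the multiplicative order of 60 modulo 121 is 55.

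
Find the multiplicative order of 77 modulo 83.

41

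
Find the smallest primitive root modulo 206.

φ(206) = φ(2)·φ(103) = 1·102 = 102 = 2 · 3 · 17.
Test candidates g = 2, 3, … against the prime factors q ∈ {2, 3, 17} of φ(206): g is a generator iff g^(102/q) ≢ 1 for every such q.
g = 2: gcd(2, 206) = 2 > 1, not a unit — skip.
g = 3: 3^51 ≡ 205; 3^34 ≡ 1 — hits 1, so not a primitive root.
g = 4: gcd(4, 206) = 2 > 1, not a unit — skip.
g = 5: 5^51 ≡ 205; 5^34 ≡ 159; 5^6 ≡ 175 — none is 1, so 5 is a primitive root.
Hence the least primitive root of 206 is 5.

5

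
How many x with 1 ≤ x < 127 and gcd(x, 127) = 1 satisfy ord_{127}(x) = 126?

36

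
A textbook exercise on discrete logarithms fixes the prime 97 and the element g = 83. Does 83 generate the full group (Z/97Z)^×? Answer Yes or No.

φ(97) = 97 − 1 = 96 = 2^5 · 3.
83 is a primitive root mod 97 iff 83^(φ(97)/q) ≢ 1 for every prime q | φ(97), i.e. q ∈ {2, 3}.
83^48 ≡ 96 (mod 97)  [q = 2: ≢ 1 ✓]
83^32 ≡ 61 (mod 97)  [q = 3: ≢ 1 ✓]
All checks pass, so 83 has order 96 and is a primitive root modulo 97.

Yes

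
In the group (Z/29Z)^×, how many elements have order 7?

φ(29) = 29 − 1 = 28 = 2^2 · 7.
(Z/29Z)^× is cyclic (|G| = 28); a cyclic group of order m has exactly φ(d) elements of each order d | m, and none otherwise.
7 | 28, and φ(7) = 7 − 1 = 6.

6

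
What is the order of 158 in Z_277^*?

276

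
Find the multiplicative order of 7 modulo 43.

6

By Lagrange's theorem, ord_43(7) divides φ(43) = 43 − 1 = 42 = 2 · 3 · 7.
Divisors of 42: 1, 2, 3, 6, 7, 14, 21, 42.
Compute 7^d (mod 43) for the divisors d until we hit 1:
7^1 ≡ 7 (mod 43)
7^2 ≡ 6 (mod 43)
7^3 ≡ 42 (mod 43)
7^6 ≡ 1 (mod 43) ✓
So ord_43(7) = 6.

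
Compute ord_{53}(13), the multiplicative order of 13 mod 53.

The order of 13 must divide φ(53) = 53 − 1 = 52 = 2^2 · 13.
Divisors of 52: 1, 2, 4, 13, 26, 52.
Compute 13^d (mod 53) for the divisors d until we hit 1:
13^1 ≡ 13 (mod 53)
13^2 ≡ 10 (mod 53)
13^4 ≡ 47 (mod 53)
13^13 ≡ 1 (mod 53) ✓
The smallest such exponent is 13, so the order of 13 is 13.

13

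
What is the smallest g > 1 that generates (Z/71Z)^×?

7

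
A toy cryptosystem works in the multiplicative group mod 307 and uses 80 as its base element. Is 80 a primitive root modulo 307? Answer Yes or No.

Yes

φ(307) = 307 − 1 = 306 = 2 · 3^2 · 17.
Test 80^(306/q) mod 307 for each prime factor q of 306:
80^153 ≡ 306 (mod 307)  [q = 2: ≢ 1 ✓]
80^102 ≡ 289 (mod 307)  [q = 3: ≢ 1 ✓]
80^18 ≡ 235 (mod 307)  [q = 17: ≢ 1 ✓]
All checks pass, so 80 has order 306 and is a primitive root modulo 307.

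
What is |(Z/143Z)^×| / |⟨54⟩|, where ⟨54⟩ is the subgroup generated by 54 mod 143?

10

Since 54 ∈ (Z/143Z)^×, its order divides φ(143) = φ(11·13) = (11−1)·(13−1) = 10·12 = 120 = 2^3 · 3 · 5.
Divisors of 120: 1, 2, 3, 4, 5, 6, 8, 10, 12, 15, 20, 24, 30, 40, 60, 120.
Test each divisor d:
54^1 ≡ 54 (mod 143)
54^2 ≡ 56 (mod 143)
54^3 ≡ 21 (mod 143)
54^4 ≡ 133 (mod 143)
54^5 ≡ 32 (mod 143)
54^6 ≡ 12 (mod 143)
54^8 ≡ 100 (mod 143)
54^10 ≡ 23 (mod 143)
54^12 ≡ 1 (mod 143) ✓
The order of 54 is 12, so the subgroup it generates has 12 elements.
[(Z/143Z)^× : ⟨54⟩] = 120/12 = 10.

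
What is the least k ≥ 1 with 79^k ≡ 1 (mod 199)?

99

Since 79 ∈ (Z/199Z)^×, its order divides φ(199) = 199 − 1 = 198 = 2 · 3^2 · 11.
Divisors of 198: 1, 2, 3, 6, 9, 11, 18, 22, 33, 66, 99, 198.
Evaluate successive powers at the divisors of 198:
79^1 ≡ 79 (mod 199)
79^2 ≡ 72 (mod 199)
79^3 ≡ 116 (mod 199)
79^6 ≡ 123 (mod 199)
79^9 ≡ 139 (mod 199)
79^11 ≡ 58 (mod 199)
79^18 ≡ 18 (mod 199)
79^22 ≡ 180 (mod 199)
79^33 ≡ 92 (mod 199)
79^66 ≡ 106 (mod 199)
79^99 ≡ 1 (mod 199) ✓
Therefore the multiplicative order of 79 modulo 199 is 99.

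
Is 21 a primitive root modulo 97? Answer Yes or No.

Yes

φ(97) = 97 − 1 = 96 = 2^5 · 3.
21 is a primitive root mod 97 iff 21^(φ(97)/q) ≢ 1 for every prime q | φ(97), i.e. q ∈ {2, 3}.
21^48 ≡ 96 (mod 97)  [q = 2: ≢ 1 ✓]
21^32 ≡ 61 (mod 97)  [q = 3: ≢ 1 ✓]
None equal 1, so ord_97(21) = 96: 21 is a primitive root.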